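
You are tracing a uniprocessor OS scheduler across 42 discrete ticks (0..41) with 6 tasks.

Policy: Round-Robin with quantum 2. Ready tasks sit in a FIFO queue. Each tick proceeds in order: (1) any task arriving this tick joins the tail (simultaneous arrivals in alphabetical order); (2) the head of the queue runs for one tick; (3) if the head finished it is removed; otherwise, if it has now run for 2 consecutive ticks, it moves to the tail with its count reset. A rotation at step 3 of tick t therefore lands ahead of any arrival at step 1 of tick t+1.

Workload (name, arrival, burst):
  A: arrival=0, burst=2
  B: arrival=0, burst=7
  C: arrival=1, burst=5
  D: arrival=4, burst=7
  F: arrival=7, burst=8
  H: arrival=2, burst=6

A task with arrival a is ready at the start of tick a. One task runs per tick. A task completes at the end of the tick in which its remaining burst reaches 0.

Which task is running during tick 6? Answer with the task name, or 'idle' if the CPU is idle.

running at tick 6 = H

t=0: queue=[A,B] q_used=0 → run A
t=1: queue=[A,B,C] q_used=1 → run A
t=2: queue=[B,C,H] q_used=0 → run B
t=3: queue=[B,C,H] q_used=1 → run B
t=4: queue=[C,H,B,D] q_used=0 → run C
t=5: queue=[C,H,B,D] q_used=1 → run C
t=6: queue=[H,B,D,C] q_used=0 → run H
t=7: queue=[H,B,D,C,F] q_used=1 → run H
t=8: queue=[B,D,C,F,H] q_used=0 → run B
t=9: queue=[B,D,C,F,H] q_used=1 → run B
t=10: queue=[D,C,F,H,B] q_used=0 → run D
t=11: queue=[D,C,F,H,B] q_used=1 → run D
t=12: queue=[C,F,H,B,D] q_used=0 → run C
t=13: queue=[C,F,H,B,D] q_used=1 → run C
t=14: queue=[F,H,B,D,C] q_used=0 → run F
t=15: queue=[F,H,B,D,C] q_used=1 → run F
t=16: queue=[H,B,D,C,F] q_used=0 → run H
t=17: queue=[H,B,D,C,F] q_used=1 → run H
t=18: queue=[B,D,C,F,H] q_used=0 → run B
t=19: queue=[B,D,C,F,H] q_used=1 → run B
t=20: queue=[D,C,F,H,B] q_used=0 → run D
t=21: queue=[D,C,F,H,B] q_used=1 → run D
t=22: queue=[C,F,H,B,D] q_used=0 → run C
t=23: queue=[F,H,B,D] q_used=0 → run F
t=24: queue=[F,H,B,D] q_used=1 → run F
t=25: queue=[H,B,D,F] q_used=0 → run H
t=26: queue=[H,B,D,F] q_used=1 → run H
t=27: queue=[B,D,F] q_used=0 → run B
t=28: queue=[D,F] q_used=0 → run D
t=29: queue=[D,F] q_used=1 → run D
t=30: queue=[F,D] q_used=0 → run F
t=31: queue=[F,D] q_used=1 → run F
t=32: queue=[D,F] q_used=0 → run D
t=33: queue=[F] q_used=0 → run F
t=34: queue=[F] q_used=1 → run F
t=35: (idle)
t=36: (idle)
t=37: (idle)
t=38: (idle)
t=39: (idle)
t=40: (idle)
t=41: (idle)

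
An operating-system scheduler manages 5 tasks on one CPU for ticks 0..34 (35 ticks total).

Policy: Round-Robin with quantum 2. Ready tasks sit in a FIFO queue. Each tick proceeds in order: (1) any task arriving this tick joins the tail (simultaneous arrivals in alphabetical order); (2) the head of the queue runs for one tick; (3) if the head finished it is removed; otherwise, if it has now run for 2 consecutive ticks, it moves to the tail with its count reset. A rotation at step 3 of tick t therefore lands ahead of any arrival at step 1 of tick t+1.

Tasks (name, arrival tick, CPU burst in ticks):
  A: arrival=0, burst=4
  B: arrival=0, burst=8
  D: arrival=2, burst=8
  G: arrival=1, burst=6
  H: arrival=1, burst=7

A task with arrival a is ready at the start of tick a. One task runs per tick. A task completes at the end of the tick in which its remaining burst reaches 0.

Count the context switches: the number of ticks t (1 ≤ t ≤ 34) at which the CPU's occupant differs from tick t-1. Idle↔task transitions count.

context switches = 17

t=0: queue=[A,B] q_used=0 → run A
t=1: queue=[A,B,G,H] q_used=1 → run A
t=2: queue=[B,G,H,A,D] q_used=0 → run B
t=3: queue=[B,G,H,A,D] q_used=1 → run B
t=4: queue=[G,H,A,D,B] q_used=0 → run G
t=5: queue=[G,H,A,D,B] q_used=1 → run G
t=6: queue=[H,A,D,B,G] q_used=0 → run H
t=7: queue=[H,A,D,B,G] q_used=1 → run H
t=8: queue=[A,D,B,G,H] q_used=0 → run A
t=9: queue=[A,D,B,G,H] q_used=1 → run A
t=10: queue=[D,B,G,H] q_used=0 → run D
t=11: queue=[D,B,G,H] q_used=1 → run D
t=12: queue=[B,G,H,D] q_used=0 → run B
t=13: queue=[B,G,H,D] q_used=1 → run B
t=14: queue=[G,H,D,B] q_used=0 → run G
t=15: queue=[G,H,D,B] q_used=1 → run G
t=16: queue=[H,D,B,G] q_used=0 → run H
t=17: queue=[H,D,B,G] q_used=1 → run H
t=18: queue=[D,B,G,H] q_used=0 → run D
t=19: queue=[D,B,G,H] q_used=1 → run D
t=20: queue=[B,G,H,D] q_used=0 → run B
t=21: queue=[B,G,H,D] q_used=1 → run B
t=22: queue=[G,H,D,B] q_used=0 → run G
t=23: queue=[G,H,D,B] q_used=1 → run G
t=24: queue=[H,D,B] q_used=0 → run H
t=25: queue=[H,D,B] q_used=1 → run H
t=26: queue=[D,B,H] q_used=0 → run D
t=27: queue=[D,B,H] q_used=1 → run D
t=28: queue=[B,H,D] q_used=0 → run B
t=29: queue=[B,H,D] q_used=1 → run B
t=30: queue=[H,D] q_used=0 → run H
t=31: queue=[D] q_used=0 → run D
t=32: queue=[D] q_used=1 → run D
t=33: (idle)
t=34: (idle)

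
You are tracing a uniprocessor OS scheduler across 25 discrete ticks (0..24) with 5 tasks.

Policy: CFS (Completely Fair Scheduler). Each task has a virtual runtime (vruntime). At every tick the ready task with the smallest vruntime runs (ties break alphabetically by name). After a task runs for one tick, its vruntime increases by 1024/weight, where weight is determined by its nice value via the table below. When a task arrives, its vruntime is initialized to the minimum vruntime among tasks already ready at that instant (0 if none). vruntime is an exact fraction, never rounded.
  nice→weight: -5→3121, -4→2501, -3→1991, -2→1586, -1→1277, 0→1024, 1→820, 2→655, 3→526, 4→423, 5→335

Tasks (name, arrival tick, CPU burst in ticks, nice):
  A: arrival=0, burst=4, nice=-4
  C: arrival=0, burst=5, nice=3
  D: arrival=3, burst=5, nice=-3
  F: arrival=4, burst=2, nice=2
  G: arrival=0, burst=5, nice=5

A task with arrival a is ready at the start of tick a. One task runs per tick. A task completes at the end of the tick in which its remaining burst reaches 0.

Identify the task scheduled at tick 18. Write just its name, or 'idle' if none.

t=0: vr[A=0 C=0 G=0] → run A
t=1: vr[A=1024/2501 C=0 G=0] → run C
t=2: vr[A=1024/2501 C=512/263 G=0] → run G
t=3: vr[A=1024/2501 C=512/263 D=1024/2501 G=1024/335] → run A
t=4: vr[A=2048/2501 C=512/263 D=1024/2501 F=1024/2501 G=1024/335] → run D
t=5: vr[A=2048/2501 C=512/263 D=4599808/4979491 F=1024/2501 G=1024/335] → run F
t=6: vr[A=2048/2501 C=512/263 D=4599808/4979491 F=3231744/1638155 G=1024/335] → run A
t=7: vr[A=3072/2501 C=512/263 D=4599808/4979491 F=3231744/1638155 G=1024/335] → run D
t=8: vr[A=3072/2501 C=512/263 D=7160832/4979491 F=3231744/1638155 G=1024/335] → run A
t=9: vr[C=512/263 D=7160832/4979491 F=3231744/1638155 G=1024/335] → run D
t=10: vr[C=512/263 D=9721856/4979491 F=3231744/1638155 G=1024/335] → run C
t=11: vr[C=1024/263 D=9721856/4979491 F=3231744/1638155 G=1024/335] → run D
t=12: vr[C=1024/263 D=12282880/4979491 F=3231744/1638155 G=1024/335] → run F
t=13: vr[C=1024/263 D=12282880/4979491 G=1024/335] → run D
t=14: vr[C=1024/263 G=1024/335] → run G
t=15: vr[C=1024/263 G=2048/335] → run C
t=16: vr[C=1536/263 G=2048/335] → run C
t=17: vr[C=2048/263 G=2048/335] → run G
t=18: vr[C=2048/263 G=3072/335] → run C
t=19: vr[G=3072/335] → run G
t=20: vr[G=4096/335] → run G
t=21: (idle)
t=22: (idle)
t=23: (idle)
t=24: (idle)

running at tick 18 = C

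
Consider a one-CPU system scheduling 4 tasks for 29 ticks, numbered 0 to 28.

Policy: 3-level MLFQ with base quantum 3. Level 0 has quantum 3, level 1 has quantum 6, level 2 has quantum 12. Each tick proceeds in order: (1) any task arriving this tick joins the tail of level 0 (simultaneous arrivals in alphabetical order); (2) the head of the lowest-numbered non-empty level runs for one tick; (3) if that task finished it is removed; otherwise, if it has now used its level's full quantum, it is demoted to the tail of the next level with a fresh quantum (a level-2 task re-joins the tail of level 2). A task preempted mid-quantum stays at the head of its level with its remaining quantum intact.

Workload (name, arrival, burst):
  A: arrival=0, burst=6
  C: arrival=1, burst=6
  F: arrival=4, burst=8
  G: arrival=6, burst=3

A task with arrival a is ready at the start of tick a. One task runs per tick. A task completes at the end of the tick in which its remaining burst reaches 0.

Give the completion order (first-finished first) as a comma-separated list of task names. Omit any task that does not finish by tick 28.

completion order = G, A, C, F

t=0: L0/L1/L2 = A/-/- → run A
t=1: L0/L1/L2 = AC/-/- → run A
t=2: L0/L1/L2 = AC/-/- → run A
t=3: L0/L1/L2 = C/A/- → run C
t=4: L0/L1/L2 = CF/A/- → run C
t=5: L0/L1/L2 = CF/A/- → run C
t=6: L0/L1/L2 = FG/AC/- → run F
t=7: L0/L1/L2 = FG/AC/- → run F
t=8: L0/L1/L2 = FG/AC/- → run F
t=9: L0/L1/L2 = G/ACF/- → run G
t=10: L0/L1/L2 = G/ACF/- → run G
t=11: L0/L1/L2 = G/ACF/- → run G
t=12: L0/L1/L2 = -/ACF/- → run A
t=13: L0/L1/L2 = -/ACF/- → run A
t=14: L0/L1/L2 = -/ACF/- → run A
t=15: L0/L1/L2 = -/CF/- → run C
t=16: L0/L1/L2 = -/CF/- → run C
t=17: L0/L1/L2 = -/CF/- → run C
t=18: L0/L1/L2 = -/F/- → run F
t=19: L0/L1/L2 = -/F/- → run F
t=20: L0/L1/L2 = -/F/- → run F
t=21: L0/L1/L2 = -/F/- → run F
t=22: L0/L1/L2 = -/F/- → run F
t=23: (idle)
t=24: (idle)
t=25: (idle)
t=26: (idle)
t=27: (idle)
t=28: (idle)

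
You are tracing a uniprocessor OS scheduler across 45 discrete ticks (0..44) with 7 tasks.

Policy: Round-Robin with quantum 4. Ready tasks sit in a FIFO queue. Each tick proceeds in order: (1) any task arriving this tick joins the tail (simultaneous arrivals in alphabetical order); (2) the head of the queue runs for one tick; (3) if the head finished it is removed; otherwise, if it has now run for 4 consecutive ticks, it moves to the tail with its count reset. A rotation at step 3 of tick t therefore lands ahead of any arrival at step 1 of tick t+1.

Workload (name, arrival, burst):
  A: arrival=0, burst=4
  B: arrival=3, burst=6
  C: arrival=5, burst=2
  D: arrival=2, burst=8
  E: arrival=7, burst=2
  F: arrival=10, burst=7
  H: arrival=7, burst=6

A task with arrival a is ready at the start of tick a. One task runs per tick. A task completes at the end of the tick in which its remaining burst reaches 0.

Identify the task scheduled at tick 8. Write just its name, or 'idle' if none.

running at tick 8 = B

t=0: queue=[A] q_used=0 → run A
t=1: queue=[A] q_used=1 → run A
t=2: queue=[A,D] q_used=2 → run A
t=3: queue=[A,D,B] q_used=3 → run A
t=4: queue=[D,B] q_used=0 → run D
t=5: queue=[D,B,C] q_used=1 → run D
t=6: queue=[D,B,C] q_used=2 → run D
t=7: queue=[D,B,C,E,H] q_used=3 → run D
t=8: queue=[B,C,E,H,D] q_used=0 → run B
t=9: queue=[B,C,E,H,D] q_used=1 → run B
t=10: queue=[B,C,E,H,D,F] q_used=2 → run B
t=11: queue=[B,C,E,H,D,F] q_used=3 → run B
t=12: queue=[C,E,H,D,F,B] q_used=0 → run C
t=13: queue=[C,E,H,D,F,B] q_used=1 → run C
t=14: queue=[E,H,D,F,B] q_used=0 → run E
t=15: queue=[E,H,D,F,B] q_used=1 → run E
t=16: queue=[H,D,F,B] q_used=0 → run H
t=17: queue=[H,D,F,B] q_used=1 → run H
t=18: queue=[H,D,F,B] q_used=2 → run H
t=19: queue=[H,D,F,B] q_used=3 → run H
t=20: queue=[D,F,B,H] q_used=0 → run D
t=21: queue=[D,F,B,H] q_used=1 → run D
t=22: queue=[D,F,B,H] q_used=2 → run D
t=23: queue=[D,F,B,H] q_used=3 → run D
t=24: queue=[F,B,H] q_used=0 → run F
t=25: queue=[F,B,H] q_used=1 → run F
t=26: queue=[F,B,H] q_used=2 → run F
t=27: queue=[F,B,H] q_used=3 → run F
t=28: queue=[B,H,F] q_used=0 → run B
t=29: queue=[B,H,F] q_used=1 → run B
t=30: queue=[H,F] q_used=0 → run H
t=31: queue=[H,F] q_used=1 → run H
t=32: queue=[F] q_used=0 → run F
t=33: queue=[F] q_used=1 → run F
t=34: queue=[F] q_used=2 → run F
t=35: (idle)
t=36: (idle)
t=37: (idle)
t=38: (idle)
t=39: (idle)
t=40: (idle)
t=41: (idle)
t=42: (idle)
t=43: (idle)
t=44: (idle)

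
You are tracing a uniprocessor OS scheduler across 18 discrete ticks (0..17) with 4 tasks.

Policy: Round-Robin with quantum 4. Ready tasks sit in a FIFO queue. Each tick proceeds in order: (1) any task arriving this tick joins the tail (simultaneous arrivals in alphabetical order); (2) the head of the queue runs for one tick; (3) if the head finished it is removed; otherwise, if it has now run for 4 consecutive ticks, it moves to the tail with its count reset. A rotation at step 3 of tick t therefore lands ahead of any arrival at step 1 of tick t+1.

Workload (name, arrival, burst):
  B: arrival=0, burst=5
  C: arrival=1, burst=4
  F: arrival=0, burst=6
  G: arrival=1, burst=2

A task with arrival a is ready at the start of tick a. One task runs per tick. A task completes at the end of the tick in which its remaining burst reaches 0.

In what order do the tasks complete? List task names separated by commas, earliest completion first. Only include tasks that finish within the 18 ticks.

t=0: queue=[B,F] q_used=0 → run B
t=1: queue=[B,F,C,G] q_used=1 → run B
t=2: queue=[B,F,C,G] q_used=2 → run B
t=3: queue=[B,F,C,G] q_used=3 → run B
t=4: queue=[F,C,G,B] q_used=0 → run F
t=5: queue=[F,C,G,B] q_used=1 → run F
t=6: queue=[F,C,G,B] q_used=2 → run F
t=7: queue=[F,C,G,B] q_used=3 → run F
t=8: queue=[C,G,B,F] q_used=0 → run C
t=9: queue=[C,G,B,F] q_used=1 → run C
t=10: queue=[C,G,B,F] q_used=2 → run C
t=11: queue=[C,G,B,F] q_used=3 → run C
t=12: queue=[G,B,F] q_used=0 → run G
t=13: queue=[G,B,F] q_used=1 → run G
t=14: queue=[B,F] q_used=0 → run B
t=15: queue=[F] q_used=0 → run F
t=16: queue=[F] q_used=1 → run F
t=17: (idle)

completion order = C, G, B, F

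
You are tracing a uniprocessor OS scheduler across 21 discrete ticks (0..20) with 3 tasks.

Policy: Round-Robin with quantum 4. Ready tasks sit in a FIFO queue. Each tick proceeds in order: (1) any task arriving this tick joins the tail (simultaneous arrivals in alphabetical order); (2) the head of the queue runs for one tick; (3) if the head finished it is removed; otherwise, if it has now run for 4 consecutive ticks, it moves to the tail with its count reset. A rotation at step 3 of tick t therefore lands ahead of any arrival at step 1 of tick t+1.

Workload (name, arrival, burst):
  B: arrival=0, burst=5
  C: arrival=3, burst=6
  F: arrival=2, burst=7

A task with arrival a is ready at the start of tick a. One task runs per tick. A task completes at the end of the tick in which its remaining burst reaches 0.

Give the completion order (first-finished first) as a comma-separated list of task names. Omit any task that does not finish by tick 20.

t=0: queue=[B] q_used=0 → run B
t=1: queue=[B] q_used=1 → run B
t=2: queue=[B,F] q_used=2 → run B
t=3: queue=[B,F,C] q_used=3 → run B
t=4: queue=[F,C,B] q_used=0 → run F
t=5: queue=[F,C,B] q_used=1 → run F
t=6: queue=[F,C,B] q_used=2 → run F
t=7: queue=[F,C,B] q_used=3 → run F
t=8: queue=[C,B,F] q_used=0 → run C
t=9: queue=[C,B,F] q_used=1 → run C
t=10: queue=[C,B,F] q_used=2 → run C
t=11: queue=[C,B,F] q_used=3 → run C
t=12: queue=[B,F,C] q_used=0 → run B
t=13: queue=[F,C] q_used=0 → run F
t=14: queue=[F,C] q_used=1 → run F
t=15: queue=[F,C] q_used=2 → run F
t=16: queue=[C] q_used=0 → run C
t=17: queue=[C] q_used=1 → run C
t=18: (idle)
t=19: (idle)
t=20: (idle)

completion order = B, F, C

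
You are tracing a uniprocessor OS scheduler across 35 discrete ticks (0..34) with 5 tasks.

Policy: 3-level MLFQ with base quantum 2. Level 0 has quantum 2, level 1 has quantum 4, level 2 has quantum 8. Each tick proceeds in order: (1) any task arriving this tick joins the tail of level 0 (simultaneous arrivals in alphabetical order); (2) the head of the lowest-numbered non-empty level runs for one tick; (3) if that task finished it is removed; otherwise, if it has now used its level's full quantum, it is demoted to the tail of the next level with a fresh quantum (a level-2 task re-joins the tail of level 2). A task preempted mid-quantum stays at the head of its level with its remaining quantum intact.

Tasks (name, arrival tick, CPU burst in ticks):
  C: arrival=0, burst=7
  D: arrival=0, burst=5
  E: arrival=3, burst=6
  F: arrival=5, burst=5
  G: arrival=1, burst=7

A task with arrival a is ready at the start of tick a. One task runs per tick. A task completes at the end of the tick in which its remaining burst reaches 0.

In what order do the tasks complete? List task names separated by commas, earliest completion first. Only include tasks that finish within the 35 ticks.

t=0: L0/L1/L2 = CD/-/- → run C
t=1: L0/L1/L2 = CDG/-/- → run C
t=2: L0/L1/L2 = DG/C/- → run D
t=3: L0/L1/L2 = DGE/C/- → run D
t=4: L0/L1/L2 = GE/CD/- → run G
t=5: L0/L1/L2 = GEF/CD/- → run G
t=6: L0/L1/L2 = EF/CDG/- → run E
t=7: L0/L1/L2 = EF/CDG/- → run E
t=8: L0/L1/L2 = F/CDGE/- → run F
t=9: L0/L1/L2 = F/CDGE/- → run F
t=10: L0/L1/L2 = -/CDGEF/- → run C
t=11: L0/L1/L2 = -/CDGEF/- → run C
t=12: L0/L1/L2 = -/CDGEF/- → run C
t=13: L0/L1/L2 = -/CDGEF/- → run C
t=14: L0/L1/L2 = -/DGEF/C → run D
t=15: L0/L1/L2 = -/DGEF/C → run D
t=16: L0/L1/L2 = -/DGEF/C → run D
t=17: L0/L1/L2 = -/GEF/C → run G
t=18: L0/L1/L2 = -/GEF/C → run G
t=19: L0/L1/L2 = -/GEF/C → run G
t=20: L0/L1/L2 = -/GEF/C → run G
t=21: L0/L1/L2 = -/EF/CG → run E
t=22: L0/L1/L2 = -/EF/CG → run E
t=23: L0/L1/L2 = -/EF/CG → run E
t=24: L0/L1/L2 = -/EF/CG → run E
t=25: L0/L1/L2 = -/F/CG → run F
t=26: L0/L1/L2 = -/F/CG → run F
t=27: L0/L1/L2 = -/F/CG → run F
t=28: L0/L1/L2 = -/-/CG → run C
t=29: L0/L1/L2 = -/-/G → run G
t=30: (idle)
t=31: (idle)
t=32: (idle)
t=33: (idle)
t=34: (idle)

completion order = D, E, F, C, G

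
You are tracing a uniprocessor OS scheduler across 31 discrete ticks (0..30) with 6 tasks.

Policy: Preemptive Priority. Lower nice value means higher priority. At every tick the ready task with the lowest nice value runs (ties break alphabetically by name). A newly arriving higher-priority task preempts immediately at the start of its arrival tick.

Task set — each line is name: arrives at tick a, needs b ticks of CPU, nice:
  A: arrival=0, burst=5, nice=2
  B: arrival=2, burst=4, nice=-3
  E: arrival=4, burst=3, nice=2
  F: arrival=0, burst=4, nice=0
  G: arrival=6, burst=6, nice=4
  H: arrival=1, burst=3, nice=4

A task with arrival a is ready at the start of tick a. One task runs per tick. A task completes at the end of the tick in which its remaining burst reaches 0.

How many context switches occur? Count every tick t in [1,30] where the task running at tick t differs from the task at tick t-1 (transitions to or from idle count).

context switches = 7

t=0: ready={A,F} → run F
t=1: ready={A,F,H} → run F
t=2: ready={A,B,F,H} → run B
t=3: ready={A,B,F,H} → run B
t=4: ready={A,B,E,F,H} → run B
t=5: ready={A,B,E,F,H} → run B
t=6: ready={A,E,F,G,H} → run F
t=7: ready={A,E,F,G,H} → run F
t=8: ready={A,E,G,H} → run A
t=9: ready={A,E,G,H} → run A
t=10: ready={A,E,G,H} → run A
t=11: ready={A,E,G,H} → run A
t=12: ready={A,E,G,H} → run A
t=13: ready={E,G,H} → run E
t=14: ready={E,G,H} → run E
t=15: ready={E,G,H} → run E
t=16: ready={G,H} → run G
t=17: ready={G,H} → run G
t=18: ready={G,H} → run G
t=19: ready={G,H} → run G
t=20: ready={G,H} → run G
t=21: ready={G,H} → run G
t=22: ready={H} → run H
t=23: ready={H} → run H
t=24: ready={H} → run H
t=25: (idle)
t=26: (idle)
t=27: (idle)
t=28: (idle)
t=29: (idle)
t=30: (idle)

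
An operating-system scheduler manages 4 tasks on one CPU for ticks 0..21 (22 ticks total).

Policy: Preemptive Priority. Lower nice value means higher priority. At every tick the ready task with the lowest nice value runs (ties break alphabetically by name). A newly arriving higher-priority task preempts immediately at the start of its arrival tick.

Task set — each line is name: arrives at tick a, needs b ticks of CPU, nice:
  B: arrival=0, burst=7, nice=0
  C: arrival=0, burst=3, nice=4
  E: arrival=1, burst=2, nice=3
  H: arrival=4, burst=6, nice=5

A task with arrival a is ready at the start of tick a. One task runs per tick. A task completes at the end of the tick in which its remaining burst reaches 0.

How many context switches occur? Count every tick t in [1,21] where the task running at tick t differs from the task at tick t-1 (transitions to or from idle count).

context switches = 4

t=0: ready={B,C} → run B
t=1: ready={B,C,E} → run B
t=2: ready={B,C,E} → run B
t=3: ready={B,C,E} → run B
t=4: ready={B,C,E,H} → run B
t=5: ready={B,C,E,H} → run B
t=6: ready={B,C,E,H} → run B
t=7: ready={C,E,H} → run E
t=8: ready={C,E,H} → run E
t=9: ready={C,H} → run C
t=10: ready={C,H} → run C
t=11: ready={C,H} → run C
t=12: ready={H} → run H
t=13: ready={H} → run H
t=14: ready={H} → run H
t=15: ready={H} → run H
t=16: ready={H} → run H
t=17: ready={H} → run H
t=18: (idle)
t=19: (idle)
t=20: (idle)
t=21: (idle)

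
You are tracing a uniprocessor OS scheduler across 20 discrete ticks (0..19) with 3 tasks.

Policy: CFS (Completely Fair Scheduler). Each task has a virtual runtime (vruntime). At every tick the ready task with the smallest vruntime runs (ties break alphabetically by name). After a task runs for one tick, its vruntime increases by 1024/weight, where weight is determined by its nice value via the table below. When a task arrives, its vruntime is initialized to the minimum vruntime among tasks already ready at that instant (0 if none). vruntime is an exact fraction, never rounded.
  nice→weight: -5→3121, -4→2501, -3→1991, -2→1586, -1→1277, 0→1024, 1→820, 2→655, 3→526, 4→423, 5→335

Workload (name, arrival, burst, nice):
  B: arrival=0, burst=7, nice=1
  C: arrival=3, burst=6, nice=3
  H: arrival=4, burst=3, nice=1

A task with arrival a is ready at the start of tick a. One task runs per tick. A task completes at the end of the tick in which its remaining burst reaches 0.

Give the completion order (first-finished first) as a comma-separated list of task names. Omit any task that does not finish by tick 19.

t=0: vr[B=0] → run B
t=1: vr[B=256/205] → run B
t=2: vr[B=512/205] → run B
t=3: vr[B=768/205 C=768/205] → run B
t=4: vr[B=1024/205 C=768/205 H=768/205] → run C
t=5: vr[B=1024/205 C=306944/53915 H=768/205] → run H
t=6: vr[B=1024/205 C=306944/53915 H=1024/205] → run B
t=7: vr[B=256/41 C=306944/53915 H=1024/205] → run H
t=8: vr[B=256/41 C=306944/53915 H=256/41] → run C
t=9: vr[B=256/41 C=411904/53915 H=256/41] → run B
t=10: vr[B=1536/205 C=411904/53915 H=256/41] → run H
t=11: vr[B=1536/205 C=411904/53915] → run B
t=12: vr[C=411904/53915] → run C
t=13: vr[C=516864/53915] → run C
t=14: vr[C=621824/53915] → run C
t=15: vr[C=726784/53915] → run C
t=16: (idle)
t=17: (idle)
t=18: (idle)
t=19: (idle)

completion order = H, B, C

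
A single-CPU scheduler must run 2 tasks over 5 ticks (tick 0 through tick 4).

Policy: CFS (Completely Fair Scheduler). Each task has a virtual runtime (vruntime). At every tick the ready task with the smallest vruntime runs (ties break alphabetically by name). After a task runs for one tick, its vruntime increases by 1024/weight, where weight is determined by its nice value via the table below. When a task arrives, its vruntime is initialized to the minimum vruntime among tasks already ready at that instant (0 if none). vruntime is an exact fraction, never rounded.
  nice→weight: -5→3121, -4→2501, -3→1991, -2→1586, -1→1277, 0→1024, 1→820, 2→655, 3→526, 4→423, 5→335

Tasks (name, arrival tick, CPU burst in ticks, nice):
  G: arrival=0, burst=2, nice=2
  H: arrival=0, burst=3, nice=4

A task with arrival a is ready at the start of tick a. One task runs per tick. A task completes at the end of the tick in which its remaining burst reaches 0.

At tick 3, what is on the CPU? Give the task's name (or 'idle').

t=0: vr[G=0 H=0] → run G
t=1: vr[G=1024/655 H=0] → run H
t=2: vr[G=1024/655 H=1024/423] → run G
t=3: vr[H=1024/423] → run H
t=4: vr[H=2048/423] → run H

running at tick 3 = H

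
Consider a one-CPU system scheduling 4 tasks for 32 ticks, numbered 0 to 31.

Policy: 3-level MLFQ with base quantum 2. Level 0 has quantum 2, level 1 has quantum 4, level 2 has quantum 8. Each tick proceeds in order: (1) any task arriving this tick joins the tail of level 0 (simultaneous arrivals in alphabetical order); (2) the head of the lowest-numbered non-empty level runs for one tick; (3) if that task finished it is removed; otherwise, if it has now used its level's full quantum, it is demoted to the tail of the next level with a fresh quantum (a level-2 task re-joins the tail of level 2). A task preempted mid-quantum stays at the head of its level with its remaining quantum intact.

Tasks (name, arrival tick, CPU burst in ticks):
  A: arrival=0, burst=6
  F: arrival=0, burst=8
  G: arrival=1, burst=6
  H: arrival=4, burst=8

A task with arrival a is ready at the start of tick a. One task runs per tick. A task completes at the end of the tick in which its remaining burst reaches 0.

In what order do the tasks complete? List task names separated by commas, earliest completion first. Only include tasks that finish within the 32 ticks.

completion order = A, G, F, H

t=0: L0/L1/L2 = AF/-/- → run A
t=1: L0/L1/L2 = AFG/-/- → run A
t=2: L0/L1/L2 = FG/A/- → run F
t=3: L0/L1/L2 = FG/A/- → run F
t=4: L0/L1/L2 = GH/AF/- → run G
t=5: L0/L1/L2 = GH/AF/- → run G
t=6: L0/L1/L2 = H/AFG/- → run H
t=7: L0/L1/L2 = H/AFG/- → run H
t=8: L0/L1/L2 = -/AFGH/- → run A
t=9: L0/L1/L2 = -/AFGH/- → run A
t=10: L0/L1/L2 = -/AFGH/- → run A
t=11: L0/L1/L2 = -/AFGH/- → run A
t=12: L0/L1/L2 = -/FGH/- → run F
t=13: L0/L1/L2 = -/FGH/- → run F
t=14: L0/L1/L2 = -/FGH/- → run F
t=15: L0/L1/L2 = -/FGH/- → run F
t=16: L0/L1/L2 = -/GH/F → run G
t=17: L0/L1/L2 = -/GH/F → run G
t=18: L0/L1/L2 = -/GH/F → run G
t=19: L0/L1/L2 = -/GH/F → run G
t=20: L0/L1/L2 = -/H/F → run H
t=21: L0/L1/L2 = -/H/F → run H
t=22: L0/L1/L2 = -/H/F → run H
t=23: L0/L1/L2 = -/H/F → run H
t=24: L0/L1/L2 = -/-/FH → run F
t=25: L0/L1/L2 = -/-/FH → run F
t=26: L0/L1/L2 = -/-/H → run H
t=27: L0/L1/L2 = -/-/H → run H
t=28: (idle)
t=29: (idle)
t=30: (idle)
t=31: (idle)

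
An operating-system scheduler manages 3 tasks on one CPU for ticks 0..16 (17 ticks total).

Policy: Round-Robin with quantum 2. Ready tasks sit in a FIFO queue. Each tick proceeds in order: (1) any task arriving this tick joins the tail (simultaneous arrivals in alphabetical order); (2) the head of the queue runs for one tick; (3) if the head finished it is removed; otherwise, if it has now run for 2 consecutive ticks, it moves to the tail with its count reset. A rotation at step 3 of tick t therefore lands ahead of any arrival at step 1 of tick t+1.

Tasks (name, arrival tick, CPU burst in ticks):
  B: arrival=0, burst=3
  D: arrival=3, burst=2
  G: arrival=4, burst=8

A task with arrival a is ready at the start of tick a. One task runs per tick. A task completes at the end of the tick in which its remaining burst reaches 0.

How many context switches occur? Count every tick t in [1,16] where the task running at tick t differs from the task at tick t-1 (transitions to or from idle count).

context switches = 3

t=0: queue=[B] q_used=0 → run B
t=1: queue=[B] q_used=1 → run B
t=2: queue=[B] q_used=0 → run B
t=3: queue=[D] q_used=0 → run D
t=4: queue=[D,G] q_used=1 → run D
t=5: queue=[G] q_used=0 → run G
t=6: queue=[G] q_used=1 → run G
t=7: queue=[G] q_used=0 → run G
t=8: queue=[G] q_used=1 → run G
t=9: queue=[G] q_used=0 → run G
t=10: queue=[G] q_used=1 → run G
t=11: queue=[G] q_used=0 → run G
t=12: queue=[G] q_used=1 → run G
t=13: (idle)
t=14: (idle)
t=15: (idle)
t=16: (idle)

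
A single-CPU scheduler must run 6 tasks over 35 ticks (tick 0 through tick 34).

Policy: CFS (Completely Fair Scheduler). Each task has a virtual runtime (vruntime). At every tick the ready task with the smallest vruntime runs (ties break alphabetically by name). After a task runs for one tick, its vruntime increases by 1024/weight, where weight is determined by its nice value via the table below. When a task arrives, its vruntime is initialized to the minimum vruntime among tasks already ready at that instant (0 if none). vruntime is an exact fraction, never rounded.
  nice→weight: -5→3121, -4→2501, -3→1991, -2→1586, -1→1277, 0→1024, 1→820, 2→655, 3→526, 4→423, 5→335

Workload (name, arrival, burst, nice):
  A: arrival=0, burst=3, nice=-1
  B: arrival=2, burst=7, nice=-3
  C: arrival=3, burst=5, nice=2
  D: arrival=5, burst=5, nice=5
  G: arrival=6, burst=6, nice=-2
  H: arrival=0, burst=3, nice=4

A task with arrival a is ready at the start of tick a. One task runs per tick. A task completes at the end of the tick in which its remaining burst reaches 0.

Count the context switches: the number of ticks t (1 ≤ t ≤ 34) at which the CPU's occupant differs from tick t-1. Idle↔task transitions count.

context switches = 25

t=0: vr[A=0 H=0] → run A
t=1: vr[A=1024/1277 H=0] → run H
t=2: vr[A=1024/1277 B=1024/1277 H=1024/423] → run A
t=3: vr[A=2048/1277 B=1024/1277 C=1024/1277 H=1024/423] → run B
t=4: vr[A=2048/1277 B=3346432/2542507 C=1024/1277 H=1024/423] → run C
t=5: vr[A=2048/1277 B=3346432/2542507 C=1978368/836435 D=3346432/2542507 H=1024/423] → run B
t=6: vr[A=2048/1277 B=4654080/2542507 C=1978368/836435 D=3346432/2542507 G=3346432/2542507 H=1024/423] → run D
t=7: vr[A=2048/1277 B=4654080/2542507 C=1978368/836435 D=3724581888/851739845 G=3346432/2542507 H=1024/423] → run G
t=8: vr[A=2048/1277 B=4654080/2542507 C=1978368/836435 D=3724581888/851739845 G=3955484160/2016208051 H=1024/423] → run A
t=9: vr[B=4654080/2542507 C=1978368/836435 D=3724581888/851739845 G=3955484160/2016208051 H=1024/423] → run B
t=10: vr[B=5961728/2542507 C=1978368/836435 D=3724581888/851739845 G=3955484160/2016208051 H=1024/423] → run G
t=11: vr[B=5961728/2542507 C=1978368/836435 D=3724581888/851739845 G=5257247744/2016208051 H=1024/423] → run B
t=12: vr[B=7269376/2542507 C=1978368/836435 D=3724581888/851739845 G=5257247744/2016208051 H=1024/423] → run C
t=13: vr[B=7269376/2542507 C=3286016/836435 D=3724581888/851739845 G=5257247744/2016208051 H=1024/423] → run H
t=14: vr[B=7269376/2542507 C=3286016/836435 D=3724581888/851739845 G=5257247744/2016208051 H=2048/423] → run G
t=15: vr[B=7269376/2542507 C=3286016/836435 D=3724581888/851739845 G=6559011328/2016208051 H=2048/423] → run B
t=16: vr[B=8577024/2542507 C=3286016/836435 D=3724581888/851739845 G=6559011328/2016208051 H=2048/423] → run G
t=17: vr[B=8577024/2542507 C=3286016/836435 D=3724581888/851739845 G=7860774912/2016208051 H=2048/423] → run B
t=18: vr[B=9884672/2542507 C=3286016/836435 D=3724581888/851739845 G=7860774912/2016208051 H=2048/423] → run B
t=19: vr[C=3286016/836435 D=3724581888/851739845 G=7860774912/2016208051 H=2048/423] → run G
t=20: vr[C=3286016/836435 D=3724581888/851739845 G=9162538496/2016208051 H=2048/423] → run C
t=21: vr[C=4593664/836435 D=3724581888/851739845 G=9162538496/2016208051 H=2048/423] → run D
t=22: vr[C=4593664/836435 D=6328109056/851739845 G=9162538496/2016208051 H=2048/423] → run G
t=23: vr[C=4593664/836435 D=6328109056/851739845 H=2048/423] → run H
t=24: vr[C=4593664/836435 D=6328109056/851739845] → run C
t=25: vr[C=5901312/836435 D=6328109056/851739845] → run C
t=26: vr[D=6328109056/851739845] → run D
t=27: vr[D=8931636224/851739845] → run D
t=28: vr[D=11535163392/851739845] → run D
t=29: (idle)
t=30: (idle)
t=31: (idle)
t=32: (idle)
t=33: (idle)
t=34: (idle)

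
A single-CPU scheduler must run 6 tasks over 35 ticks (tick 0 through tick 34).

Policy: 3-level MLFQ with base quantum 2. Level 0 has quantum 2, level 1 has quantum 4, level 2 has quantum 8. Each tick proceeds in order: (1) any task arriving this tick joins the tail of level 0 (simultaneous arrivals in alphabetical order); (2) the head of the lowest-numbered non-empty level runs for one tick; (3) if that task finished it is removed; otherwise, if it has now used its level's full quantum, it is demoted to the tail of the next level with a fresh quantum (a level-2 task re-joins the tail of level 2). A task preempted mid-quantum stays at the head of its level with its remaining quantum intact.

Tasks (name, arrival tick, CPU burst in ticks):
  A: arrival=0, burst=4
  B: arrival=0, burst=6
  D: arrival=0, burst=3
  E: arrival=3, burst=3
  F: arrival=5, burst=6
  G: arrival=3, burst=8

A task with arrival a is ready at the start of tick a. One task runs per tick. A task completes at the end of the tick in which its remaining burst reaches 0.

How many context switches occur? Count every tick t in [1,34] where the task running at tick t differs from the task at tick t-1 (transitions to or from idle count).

t=0: L0/L1/L2 = ABD/-/- → run A
t=1: L0/L1/L2 = ABD/-/- → run A
t=2: L0/L1/L2 = BD/A/- → run B
t=3: L0/L1/L2 = BDEG/A/- → run B
t=4: L0/L1/L2 = DEG/AB/- → run D
t=5: L0/L1/L2 = DEGF/AB/- → run D
t=6: L0/L1/L2 = EGF/ABD/- → run E
t=7: L0/L1/L2 = EGF/ABD/- → run E
t=8: L0/L1/L2 = GF/ABDE/- → run G
t=9: L0/L1/L2 = GF/ABDE/- → run G
t=10: L0/L1/L2 = F/ABDEG/- → run F
t=11: L0/L1/L2 = F/ABDEG/- → run F
t=12: L0/L1/L2 = -/ABDEGF/- → run A
t=13: L0/L1/L2 = -/ABDEGF/- → run A
t=14: L0/L1/L2 = -/BDEGF/- → run B
t=15: L0/L1/L2 = -/BDEGF/- → run B
t=16: L0/L1/L2 = -/BDEGF/- → run B
t=17: L0/L1/L2 = -/BDEGF/- → run B
t=18: L0/L1/L2 = -/DEGF/- → run D
t=19: L0/L1/L2 = -/EGF/- → run E
t=20: L0/L1/L2 = -/GF/- → run G
t=21: L0/L1/L2 = -/GF/- → run G
t=22: L0/L1/L2 = -/GF/- → run G
t=23: L0/L1/L2 = -/GF/- → run G
t=24: L0/L1/L2 = -/F/G → run F
t=25: L0/L1/L2 = -/F/G → run F
t=26: L0/L1/L2 = -/F/G → run F
t=27: L0/L1/L2 = -/F/G → run F
t=28: L0/L1/L2 = -/-/G → run G
t=29: L0/L1/L2 = -/-/G → run G
t=30: (idle)
t=31: (idle)
t=32: (idle)
t=33: (idle)
t=34: (idle)

context switches = 13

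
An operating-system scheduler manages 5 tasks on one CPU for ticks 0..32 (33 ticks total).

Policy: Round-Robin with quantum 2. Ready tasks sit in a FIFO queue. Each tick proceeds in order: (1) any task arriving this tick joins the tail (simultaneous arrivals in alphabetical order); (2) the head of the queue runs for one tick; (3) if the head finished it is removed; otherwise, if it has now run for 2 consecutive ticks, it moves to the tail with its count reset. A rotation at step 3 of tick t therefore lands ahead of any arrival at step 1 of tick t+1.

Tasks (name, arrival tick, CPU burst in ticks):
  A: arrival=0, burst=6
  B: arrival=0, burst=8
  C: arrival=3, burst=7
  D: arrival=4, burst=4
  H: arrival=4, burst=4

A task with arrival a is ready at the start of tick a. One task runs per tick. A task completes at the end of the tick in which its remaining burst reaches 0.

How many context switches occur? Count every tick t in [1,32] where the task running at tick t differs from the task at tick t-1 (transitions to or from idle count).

t=0: queue=[A,B] q_used=0 → run A
t=1: queue=[A,B] q_used=1 → run A
t=2: queue=[B,A] q_used=0 → run B
t=3: queue=[B,A,C] q_used=1 → run B
t=4: queue=[A,C,B,D,H] q_used=0 → run A
t=5: queue=[A,C,B,D,H] q_used=1 → run A
t=6: queue=[C,B,D,H,A] q_used=0 → run C
t=7: queue=[C,B,D,H,A] q_used=1 → run C
t=8: queue=[B,D,H,A,C] q_used=0 → run B
t=9: queue=[B,D,H,A,C] q_used=1 → run B
t=10: queue=[D,H,A,C,B] q_used=0 → run D
t=11: queue=[D,H,A,C,B] q_used=1 → run D
t=12: queue=[H,A,C,B,D] q_used=0 → run H
t=13: queue=[H,A,C,B,D] q_used=1 → run H
t=14: queue=[A,C,B,D,H] q_used=0 → run A
t=15: queue=[A,C,B,D,H] q_used=1 → run A
t=16: queue=[C,B,D,H] q_used=0 → run C
t=17: queue=[C,B,D,H] q_used=1 → run C
t=18: queue=[B,D,H,C] q_used=0 → run B
t=19: queue=[B,D,H,C] q_used=1 → run B
t=20: queue=[D,H,C,B] q_used=0 → run D
t=21: queue=[D,H,C,B] q_used=1 → run D
t=22: queue=[H,C,B] q_used=0 → run H
t=23: queue=[H,C,B] q_used=1 → run H
t=24: queue=[C,B] q_used=0 → run C
t=25: queue=[C,B] q_used=1 → run C
t=26: queue=[B,C] q_used=0 → run B
t=27: queue=[B,C] q_used=1 → run B
t=28: queue=[C] q_used=0 → run C
t=29: (idle)
t=30: (idle)
t=31: (idle)
t=32: (idle)

context switches = 15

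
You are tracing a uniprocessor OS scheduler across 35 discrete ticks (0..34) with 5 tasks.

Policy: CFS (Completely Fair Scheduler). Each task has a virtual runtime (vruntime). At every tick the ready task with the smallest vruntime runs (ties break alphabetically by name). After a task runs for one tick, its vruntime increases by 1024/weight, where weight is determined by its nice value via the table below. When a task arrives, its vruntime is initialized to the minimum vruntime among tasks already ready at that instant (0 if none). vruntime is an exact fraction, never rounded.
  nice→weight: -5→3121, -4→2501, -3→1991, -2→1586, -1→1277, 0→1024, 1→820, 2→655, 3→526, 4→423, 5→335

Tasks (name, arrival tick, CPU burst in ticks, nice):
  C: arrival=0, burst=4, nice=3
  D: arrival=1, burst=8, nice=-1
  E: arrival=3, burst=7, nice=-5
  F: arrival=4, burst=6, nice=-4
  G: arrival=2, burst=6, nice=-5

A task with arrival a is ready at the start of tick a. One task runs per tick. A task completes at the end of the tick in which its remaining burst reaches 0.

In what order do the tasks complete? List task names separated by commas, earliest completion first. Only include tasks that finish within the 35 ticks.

t=0: vr[C=0] → run C
t=1: vr[C=512/263 D=512/263] → run C
t=2: vr[C=1024/263 D=512/263 G=512/263] → run D
t=3: vr[C=1024/263 D=923136/335851 E=512/263 G=512/263] → run E
t=4: vr[C=1024/263 D=923136/335851 E=1867264/820823 F=512/263 G=512/263] → run F
t=5: vr[C=1024/263 D=923136/335851 E=1867264/820823 F=1549824/657763 G=512/263] → run G
t=6: vr[C=1024/263 D=923136/335851 E=1867264/820823 F=1549824/657763 G=1867264/820823] → run E
t=7: vr[C=1024/263 D=923136/335851 E=2136576/820823 F=1549824/657763 G=1867264/820823] → run G
t=8: vr[C=1024/263 D=923136/335851 E=2136576/820823 F=1549824/657763 G=2136576/820823] → run F
t=9: vr[C=1024/263 D=923136/335851 E=2136576/820823 F=1819136/657763 G=2136576/820823] → run E
t=10: vr[C=1024/263 D=923136/335851 E=2405888/820823 F=1819136/657763 G=2136576/820823] → run G
t=11: vr[C=1024/263 D=923136/335851 E=2405888/820823 F=1819136/657763 G=2405888/820823] → run D
t=12: vr[C=1024/263 D=1192448/335851 E=2405888/820823 F=1819136/657763 G=2405888/820823] → run F
t=13: vr[C=1024/263 D=1192448/335851 E=2405888/820823 F=2088448/657763 G=2405888/820823] → run E
t=14: vr[C=1024/263 D=1192448/335851 E=2675200/820823 F=2088448/657763 G=2405888/820823] → run G
t=15: vr[C=1024/263 D=1192448/335851 E=2675200/820823 F=2088448/657763 G=2675200/820823] → run F
t=16: vr[C=1024/263 D=1192448/335851 E=2675200/820823 F=2357760/657763 G=2675200/820823] → run E
t=17: vr[C=1024/263 D=1192448/335851 E=2944512/820823 F=2357760/657763 G=2675200/820823] → run G
t=18: vr[C=1024/263 D=1192448/335851 E=2944512/820823 F=2357760/657763 G=2944512/820823] → run D
t=19: vr[C=1024/263 D=1461760/335851 E=2944512/820823 F=2357760/657763 G=2944512/820823] → run F
t=20: vr[C=1024/263 D=1461760/335851 E=2944512/820823 F=2627072/657763 G=2944512/820823] → run E
t=21: vr[C=1024/263 D=1461760/335851 E=3213824/820823 F=2627072/657763 G=2944512/820823] → run G
t=22: vr[C=1024/263 D=1461760/335851 E=3213824/820823 F=2627072/657763] → run C
t=23: vr[C=1536/263 D=1461760/335851 E=3213824/820823 F=2627072/657763] → run E
t=24: vr[C=1536/263 D=1461760/335851 F=2627072/657763] → run F
t=25: vr[C=1536/263 D=1461760/335851] → run D
t=26: vr[C=1536/263 D=1731072/335851] → run D
t=27: vr[C=1536/263 D=2000384/335851] → run C
t=28: vr[D=2000384/335851] → run D
t=29: vr[D=2269696/335851] → run D
t=30: vr[D=2539008/335851] → run D
t=31: (idle)
t=32: (idle)
t=33: (idle)
t=34: (idle)

completion order = G, E, F, C, D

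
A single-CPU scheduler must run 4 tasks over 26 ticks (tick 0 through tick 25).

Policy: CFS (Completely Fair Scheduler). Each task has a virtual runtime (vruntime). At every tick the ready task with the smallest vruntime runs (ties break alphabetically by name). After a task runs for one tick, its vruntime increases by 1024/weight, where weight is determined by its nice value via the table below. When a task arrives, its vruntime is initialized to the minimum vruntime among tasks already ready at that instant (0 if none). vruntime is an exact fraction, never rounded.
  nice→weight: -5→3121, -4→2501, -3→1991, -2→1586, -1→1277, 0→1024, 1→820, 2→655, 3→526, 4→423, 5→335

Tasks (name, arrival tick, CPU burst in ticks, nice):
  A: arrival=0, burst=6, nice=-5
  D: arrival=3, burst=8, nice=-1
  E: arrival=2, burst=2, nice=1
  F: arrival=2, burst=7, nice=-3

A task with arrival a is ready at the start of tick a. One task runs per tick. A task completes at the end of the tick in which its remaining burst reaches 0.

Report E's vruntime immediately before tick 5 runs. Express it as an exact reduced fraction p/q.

vruntime(E, start of tick 5) = 1218816/639805

t=0: vr[A=0] → run A
t=1: vr[A=1024/3121] → run A
t=2: vr[A=2048/3121 E=2048/3121 F=2048/3121] → run A
t=3: vr[A=3072/3121 D=2048/3121 E=2048/3121 F=2048/3121] → run D
t=4: vr[A=3072/3121 D=5811200/3985517 E=2048/3121 F=2048/3121] → run E
t=5: vr[A=3072/3121 D=5811200/3985517 E=1218816/639805 F=2048/3121] → run F
t=6: vr[A=3072/3121 D=5811200/3985517 E=1218816/639805 F=7273472/6213911] → run A
t=7: vr[A=4096/3121 D=5811200/3985517 E=1218816/639805 F=7273472/6213911] → run F
t=8: vr[A=4096/3121 D=5811200/3985517 E=1218816/639805 F=10469376/6213911] → run A
t=9: vr[A=5120/3121 D=5811200/3985517 E=1218816/639805 F=10469376/6213911] → run D
t=10: vr[A=5120/3121 D=9007104/3985517 E=1218816/639805 F=10469376/6213911] → run A
t=11: vr[D=9007104/3985517 E=1218816/639805 F=10469376/6213911] → run F
t=12: vr[D=9007104/3985517 E=1218816/639805 F=13665280/6213911] → run E
t=13: vr[D=9007104/3985517 F=13665280/6213911] → run F
t=14: vr[D=9007104/3985517 F=16861184/6213911] → run D
t=15: vr[D=12203008/3985517 F=16861184/6213911] → run F
t=16: vr[D=12203008/3985517 F=20057088/6213911] → run D
t=17: vr[D=15398912/3985517 F=20057088/6213911] → run F
t=18: vr[D=15398912/3985517 F=23252992/6213911] → run F
t=19: vr[D=15398912/3985517] → run D
t=20: vr[D=18594816/3985517] → run D
t=21: vr[D=21790720/3985517] → run D
t=22: vr[D=24986624/3985517] → run D
t=23: (idle)
t=24: (idle)
t=25: (idle)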